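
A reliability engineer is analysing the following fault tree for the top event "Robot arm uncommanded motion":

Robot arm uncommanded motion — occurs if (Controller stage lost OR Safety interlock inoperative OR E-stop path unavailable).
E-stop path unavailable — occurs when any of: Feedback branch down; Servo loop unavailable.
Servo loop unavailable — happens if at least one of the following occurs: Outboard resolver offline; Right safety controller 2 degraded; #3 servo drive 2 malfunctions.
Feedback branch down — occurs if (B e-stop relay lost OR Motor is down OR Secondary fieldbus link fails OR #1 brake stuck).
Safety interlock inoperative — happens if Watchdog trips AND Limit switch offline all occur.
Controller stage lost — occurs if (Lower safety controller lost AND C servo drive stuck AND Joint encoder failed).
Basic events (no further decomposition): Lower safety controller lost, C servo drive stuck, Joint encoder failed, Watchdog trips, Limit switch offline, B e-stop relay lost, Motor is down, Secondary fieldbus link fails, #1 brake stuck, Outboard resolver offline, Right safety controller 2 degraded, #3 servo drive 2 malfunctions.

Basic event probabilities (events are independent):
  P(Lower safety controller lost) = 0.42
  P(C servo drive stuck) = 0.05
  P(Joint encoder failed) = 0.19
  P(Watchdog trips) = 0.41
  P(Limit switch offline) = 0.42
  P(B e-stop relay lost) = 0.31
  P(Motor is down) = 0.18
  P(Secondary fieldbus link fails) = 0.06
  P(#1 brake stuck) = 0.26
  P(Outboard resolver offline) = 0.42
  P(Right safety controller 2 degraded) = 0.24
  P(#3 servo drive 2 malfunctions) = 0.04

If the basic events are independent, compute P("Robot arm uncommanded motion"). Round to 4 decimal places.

0.8627

P(Controller stage lost) [AND] = 0.42 × 0.05 × 0.19 = 0.003990
P(Safety interlock inoperative) [AND] = 0.41 × 0.42 = 0.172200
P(Feedback branch down) [OR] = 1 − (1−0.31) × (1−0.18) × (1−0.06) × (1−0.26) = 0.606430
P(Servo loop unavailable) [OR] = 1 − (1−0.42) × (1−0.24) × (1−0.04) = 0.576832
P(E-stop path unavailable) [OR] = 1 − (1−0.606430) × (1−0.576832) = 0.833454
P(Robot arm uncommanded motion) [OR] = 1 − (1−0.003990) × (1−0.172200) × (1−0.833454) = 0.862683
Rounded to 4 decimal places: P(Robot arm uncommanded motion) ≈ 0.8627.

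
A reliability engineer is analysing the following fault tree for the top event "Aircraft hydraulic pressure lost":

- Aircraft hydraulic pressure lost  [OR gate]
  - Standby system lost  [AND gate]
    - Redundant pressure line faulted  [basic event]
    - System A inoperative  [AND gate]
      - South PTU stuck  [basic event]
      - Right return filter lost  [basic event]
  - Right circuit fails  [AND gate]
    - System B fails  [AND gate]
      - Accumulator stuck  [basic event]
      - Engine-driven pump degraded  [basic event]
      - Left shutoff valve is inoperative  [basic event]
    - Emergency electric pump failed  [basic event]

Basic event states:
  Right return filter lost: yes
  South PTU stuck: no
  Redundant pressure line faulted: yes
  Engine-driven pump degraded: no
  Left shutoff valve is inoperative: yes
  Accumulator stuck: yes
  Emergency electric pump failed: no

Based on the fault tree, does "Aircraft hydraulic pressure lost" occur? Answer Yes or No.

No

System A inoperative [AND]: South PTU stuck=not, Right return filter lost=occurs → not all inputs occur → does not occur.
Standby system lost [AND]: Redundant pressure line faulted=occurs, System A inoperative=not → not all inputs occur → does not occur.
System B fails [AND]: Accumulator stuck=occurs, Engine-driven pump degraded=not, Left shutoff valve is inoperative=occurs → not all inputs occur → does not occur.
Right circuit fails [AND]: System B fails=not, Emergency electric pump failed=not → not all inputs occur → does not occur.
Aircraft hydraulic pressure lost [OR]: Standby system lost=not, Right circuit fails=not → no input occurs → does not occur.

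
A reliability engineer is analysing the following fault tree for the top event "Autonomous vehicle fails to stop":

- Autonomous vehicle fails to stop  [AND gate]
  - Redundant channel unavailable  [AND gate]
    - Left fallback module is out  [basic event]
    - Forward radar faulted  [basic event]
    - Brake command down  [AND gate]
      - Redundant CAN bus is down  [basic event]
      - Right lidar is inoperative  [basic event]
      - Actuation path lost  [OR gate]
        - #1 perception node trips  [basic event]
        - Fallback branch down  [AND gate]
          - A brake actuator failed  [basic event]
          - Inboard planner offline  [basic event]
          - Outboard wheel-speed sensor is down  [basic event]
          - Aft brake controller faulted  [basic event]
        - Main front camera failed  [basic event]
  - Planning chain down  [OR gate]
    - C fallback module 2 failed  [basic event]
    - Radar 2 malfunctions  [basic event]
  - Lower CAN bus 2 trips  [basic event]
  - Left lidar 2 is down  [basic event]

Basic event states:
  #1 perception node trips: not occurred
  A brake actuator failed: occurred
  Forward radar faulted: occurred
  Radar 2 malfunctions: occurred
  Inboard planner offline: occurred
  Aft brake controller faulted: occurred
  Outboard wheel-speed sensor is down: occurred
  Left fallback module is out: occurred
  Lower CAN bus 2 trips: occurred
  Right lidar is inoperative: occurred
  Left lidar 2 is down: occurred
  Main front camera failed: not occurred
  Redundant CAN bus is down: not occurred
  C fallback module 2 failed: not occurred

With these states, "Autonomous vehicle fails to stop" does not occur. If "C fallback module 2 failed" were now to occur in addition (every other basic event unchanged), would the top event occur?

No

Counterfactual: set "C fallback module 2 failed" to occurred.
Fallback branch down [AND]: A brake actuator failed=occurs, Inboard planner offline=occurs, Outboard wheel-speed sensor is down=occurs, Aft brake controller faulted=occurs → all inputs occur → occurs.
Actuation path lost [OR]: #1 perception node trips=not, Fallback branch down=occurs, Main front camera failed=not → at least one input occurs → occurs.
Brake command down [AND]: Redundant CAN bus is down=not, Right lidar is inoperative=occurs, Actuation path lost=occurs → not all inputs occur → does not occur.
Redundant channel unavailable [AND]: Left fallback module is out=occurs, Forward radar faulted=occurs, Brake command down=not → not all inputs occur → does not occur.
Planning chain down [OR]: C fallback module 2 failed=occurs, Radar 2 malfunctions=occurs → at least one input occurs → occurs.
Autonomous vehicle fails to stop [AND]: Redundant channel unavailable=not, Planning chain down=occurs, Lower CAN bus 2 trips=occurs, Left lidar 2 is down=occurs → not all inputs occur → does not occur.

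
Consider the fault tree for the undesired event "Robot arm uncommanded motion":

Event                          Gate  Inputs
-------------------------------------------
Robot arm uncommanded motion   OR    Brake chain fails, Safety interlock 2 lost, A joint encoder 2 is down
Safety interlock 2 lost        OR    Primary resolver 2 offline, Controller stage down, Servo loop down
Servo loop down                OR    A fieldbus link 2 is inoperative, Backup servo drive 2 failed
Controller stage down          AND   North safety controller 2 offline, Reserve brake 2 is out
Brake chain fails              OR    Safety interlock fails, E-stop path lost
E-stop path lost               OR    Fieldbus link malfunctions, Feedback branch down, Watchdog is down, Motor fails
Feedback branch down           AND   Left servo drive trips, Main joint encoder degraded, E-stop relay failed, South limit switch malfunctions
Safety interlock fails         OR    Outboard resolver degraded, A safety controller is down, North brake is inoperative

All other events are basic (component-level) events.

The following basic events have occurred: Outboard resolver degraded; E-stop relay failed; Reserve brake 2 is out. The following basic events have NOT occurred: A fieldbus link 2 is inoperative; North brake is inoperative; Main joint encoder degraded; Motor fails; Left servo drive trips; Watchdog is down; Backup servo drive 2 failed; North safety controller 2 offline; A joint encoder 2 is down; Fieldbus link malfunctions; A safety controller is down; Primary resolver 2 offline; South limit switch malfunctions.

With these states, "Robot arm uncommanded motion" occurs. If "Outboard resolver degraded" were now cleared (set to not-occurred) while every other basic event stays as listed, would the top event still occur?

No

Counterfactual: set "Outboard resolver degraded" to not occurred.
Safety interlock fails [OR]: Outboard resolver degraded=not, A safety controller is down=not, North brake is inoperative=not → no input occurs → does not occur.
Feedback branch down [AND]: Left servo drive trips=not, Main joint encoder degraded=not, E-stop relay failed=occurs, South limit switch malfunctions=not → not all inputs occur → does not occur.
E-stop path lost [OR]: Fieldbus link malfunctions=not, Feedback branch down=not, Watchdog is down=not, Motor fails=not → no input occurs → does not occur.
Brake chain fails [OR]: Safety interlock fails=not, E-stop path lost=not → no input occurs → does not occur.
Controller stage down [AND]: North safety controller 2 offline=not, Reserve brake 2 is out=occurs → not all inputs occur → does not occur.
Servo loop down [OR]: A fieldbus link 2 is inoperative=not, Backup servo drive 2 failed=not → no input occurs → does not occur.
Safety interlock 2 lost [OR]: Primary resolver 2 offline=not, Controller stage down=not, Servo loop down=not → no input occurs → does not occur.
Robot arm uncommanded motion [OR]: Brake chain fails=not, Safety interlock 2 lost=not, A joint encoder 2 is down=not → no input occurs → does not occur.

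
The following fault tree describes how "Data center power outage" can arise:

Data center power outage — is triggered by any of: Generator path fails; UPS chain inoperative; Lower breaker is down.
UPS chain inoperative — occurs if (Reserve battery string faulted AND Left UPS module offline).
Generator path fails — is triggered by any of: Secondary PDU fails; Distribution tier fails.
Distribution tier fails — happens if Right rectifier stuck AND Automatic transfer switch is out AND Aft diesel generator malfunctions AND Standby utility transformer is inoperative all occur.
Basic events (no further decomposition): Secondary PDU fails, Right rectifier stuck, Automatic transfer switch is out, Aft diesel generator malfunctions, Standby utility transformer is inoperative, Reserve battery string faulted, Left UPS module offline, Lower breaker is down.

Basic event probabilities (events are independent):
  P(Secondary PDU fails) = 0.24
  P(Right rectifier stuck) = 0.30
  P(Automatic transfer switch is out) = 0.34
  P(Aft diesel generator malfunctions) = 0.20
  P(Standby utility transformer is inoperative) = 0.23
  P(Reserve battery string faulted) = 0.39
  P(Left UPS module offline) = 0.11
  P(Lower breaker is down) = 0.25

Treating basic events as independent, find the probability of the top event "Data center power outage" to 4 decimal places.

0.4570

P(Distribution tier fails) [AND] = 0.30 × 0.34 × 0.20 × 0.23 = 0.004692
P(Generator path fails) [OR] = 1 − (1−0.24) × (1−0.004692) = 0.243566
P(UPS chain inoperative) [AND] = 0.39 × 0.11 = 0.042900
P(Data center power outage) [OR] = 1 − (1−0.243566) × (1−0.042900) × (1−0.25) = 0.457013
Rounded to 4 decimal places: P(Data center power outage) ≈ 0.4570.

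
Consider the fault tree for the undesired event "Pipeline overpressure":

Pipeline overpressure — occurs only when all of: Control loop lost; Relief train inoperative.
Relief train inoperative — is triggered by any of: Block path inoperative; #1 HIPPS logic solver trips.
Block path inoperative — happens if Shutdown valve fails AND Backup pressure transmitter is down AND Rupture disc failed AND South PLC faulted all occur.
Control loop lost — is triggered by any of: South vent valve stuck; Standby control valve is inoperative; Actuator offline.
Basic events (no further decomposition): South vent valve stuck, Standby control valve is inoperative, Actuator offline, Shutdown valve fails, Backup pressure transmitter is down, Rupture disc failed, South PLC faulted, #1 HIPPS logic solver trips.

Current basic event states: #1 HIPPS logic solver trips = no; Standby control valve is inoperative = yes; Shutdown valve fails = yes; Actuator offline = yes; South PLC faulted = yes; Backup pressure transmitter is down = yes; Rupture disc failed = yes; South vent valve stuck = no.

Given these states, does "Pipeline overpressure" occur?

Yes

Control loop lost [OR]: South vent valve stuck=not, Standby control valve is inoperative=occurs, Actuator offline=occurs → at least one input occurs → occurs.
Block path inoperative [AND]: Shutdown valve fails=occurs, Backup pressure transmitter is down=occurs, Rupture disc failed=occurs, South PLC faulted=occurs → all inputs occur → occurs.
Relief train inoperative [OR]: Block path inoperative=occurs, #1 HIPPS logic solver trips=not → at least one input occurs → occurs.
Pipeline overpressure [AND]: Control loop lost=occurs, Relief train inoperative=occurs → all inputs occur → occurs.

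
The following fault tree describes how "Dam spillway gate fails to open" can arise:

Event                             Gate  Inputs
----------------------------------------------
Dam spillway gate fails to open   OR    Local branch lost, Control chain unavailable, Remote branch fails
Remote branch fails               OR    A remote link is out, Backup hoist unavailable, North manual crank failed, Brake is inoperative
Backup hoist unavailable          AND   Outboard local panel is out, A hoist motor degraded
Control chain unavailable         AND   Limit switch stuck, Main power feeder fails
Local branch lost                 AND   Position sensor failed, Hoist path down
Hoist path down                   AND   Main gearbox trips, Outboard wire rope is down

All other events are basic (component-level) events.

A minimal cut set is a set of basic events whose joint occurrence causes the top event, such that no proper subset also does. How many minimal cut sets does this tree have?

6

Hoist path down [AND]: one cut set from each child combined → 1 × 1 = 1 cut set(s).
Local branch lost [AND]: one cut set from each child combined → 1 × 1 = 1 cut set(s).
Control chain unavailable [AND]: one cut set from each child combined → 1 × 1 = 1 cut set(s).
Backup hoist unavailable [AND]: one cut set from each child combined → 1 × 1 = 1 cut set(s).
Remote branch fails [OR]: union of children's cut sets → 4 cut set(s).
Dam spillway gate fails to open [OR]: union of children's cut sets → 6 cut set(s).
Minimal cut sets: {Main gearbox trips, Outboard wire rope is down, Position sensor failed}; {Limit switch stuck, Main power feeder fails}; {A remote link is out}; {A hoist motor degraded, Outboard local panel is out}; {North manual crank failed}; {Brake is inoperative}.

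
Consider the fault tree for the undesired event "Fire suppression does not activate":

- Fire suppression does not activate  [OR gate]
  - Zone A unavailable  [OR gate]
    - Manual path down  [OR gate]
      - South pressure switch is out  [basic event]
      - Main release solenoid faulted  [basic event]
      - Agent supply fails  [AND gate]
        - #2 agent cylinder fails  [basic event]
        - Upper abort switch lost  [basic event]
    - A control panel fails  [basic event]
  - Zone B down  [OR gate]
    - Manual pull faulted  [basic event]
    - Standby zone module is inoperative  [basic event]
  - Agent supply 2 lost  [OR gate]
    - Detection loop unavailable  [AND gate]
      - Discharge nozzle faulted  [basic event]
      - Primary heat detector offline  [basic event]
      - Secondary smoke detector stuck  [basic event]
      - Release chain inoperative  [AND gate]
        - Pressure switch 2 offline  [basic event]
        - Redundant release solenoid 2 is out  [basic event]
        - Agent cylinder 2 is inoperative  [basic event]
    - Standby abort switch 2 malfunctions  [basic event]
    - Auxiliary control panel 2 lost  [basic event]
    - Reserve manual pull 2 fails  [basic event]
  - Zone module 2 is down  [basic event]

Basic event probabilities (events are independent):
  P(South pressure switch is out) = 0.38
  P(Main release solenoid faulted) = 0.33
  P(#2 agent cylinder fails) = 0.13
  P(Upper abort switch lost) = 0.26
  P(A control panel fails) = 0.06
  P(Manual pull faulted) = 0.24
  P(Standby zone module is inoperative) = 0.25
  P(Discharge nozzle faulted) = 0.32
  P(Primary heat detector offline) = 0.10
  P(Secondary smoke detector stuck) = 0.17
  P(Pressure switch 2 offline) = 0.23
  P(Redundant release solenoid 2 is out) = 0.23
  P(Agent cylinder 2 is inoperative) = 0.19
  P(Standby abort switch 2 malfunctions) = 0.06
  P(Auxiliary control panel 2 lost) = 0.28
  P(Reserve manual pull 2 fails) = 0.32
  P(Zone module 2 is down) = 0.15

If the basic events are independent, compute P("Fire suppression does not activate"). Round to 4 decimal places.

0.9159

P(Agent supply fails) [AND] = 0.13 × 0.26 = 0.033800
P(Manual path down) [OR] = 1 − (1−0.38) × (1−0.33) × (1−0.033800) = 0.598641
P(Zone A unavailable) [OR] = 1 − (1−0.598641) × (1−0.06) = 0.622723
P(Zone B down) [OR] = 1 − (1−0.24) × (1−0.25) = 0.430000
P(Release chain inoperative) [AND] = 0.23 × 0.23 × 0.19 = 0.010051
P(Detection loop unavailable) [AND] = 0.32 × 0.10 × 0.17 × 0.010051 = 0.000055
P(Agent supply 2 lost) [OR] = 1 − (1−0.000055) × (1−0.06) × (1−0.28) × (1−0.32) = 0.539801
P(Fire suppression does not activate) [OR] = 1 − (1−0.622723) × (1−0.430000) × (1−0.539801) × (1−0.15) = 0.915880
Rounded to 4 decimal places: P(Fire suppression does not activate) ≈ 0.9159.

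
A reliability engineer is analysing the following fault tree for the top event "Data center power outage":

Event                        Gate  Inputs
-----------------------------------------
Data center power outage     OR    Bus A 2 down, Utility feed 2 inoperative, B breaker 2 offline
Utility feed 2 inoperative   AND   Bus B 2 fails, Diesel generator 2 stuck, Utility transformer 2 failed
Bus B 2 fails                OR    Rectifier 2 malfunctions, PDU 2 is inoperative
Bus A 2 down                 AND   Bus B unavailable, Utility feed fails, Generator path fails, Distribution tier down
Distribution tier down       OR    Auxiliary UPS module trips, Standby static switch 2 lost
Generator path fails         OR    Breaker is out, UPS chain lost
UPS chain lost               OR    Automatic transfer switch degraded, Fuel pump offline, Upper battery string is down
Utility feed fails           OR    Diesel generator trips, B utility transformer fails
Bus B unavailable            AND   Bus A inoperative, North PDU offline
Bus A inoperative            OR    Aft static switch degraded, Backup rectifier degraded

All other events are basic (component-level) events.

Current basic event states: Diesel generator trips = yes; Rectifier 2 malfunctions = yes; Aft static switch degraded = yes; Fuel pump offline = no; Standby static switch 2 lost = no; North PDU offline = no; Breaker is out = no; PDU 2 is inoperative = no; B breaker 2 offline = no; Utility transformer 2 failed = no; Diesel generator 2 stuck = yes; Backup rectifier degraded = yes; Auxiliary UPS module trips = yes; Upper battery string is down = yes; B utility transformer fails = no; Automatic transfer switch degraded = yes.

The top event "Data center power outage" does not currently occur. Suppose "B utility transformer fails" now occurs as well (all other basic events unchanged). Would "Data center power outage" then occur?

No

Counterfactual: set "B utility transformer fails" to occurred.
Bus A inoperative [OR]: Aft static switch degraded=occurs, Backup rectifier degraded=occurs → at least one input occurs → occurs.
Bus B unavailable [AND]: Bus A inoperative=occurs, North PDU offline=not → not all inputs occur → does not occur.
Utility feed fails [OR]: Diesel generator trips=occurs, B utility transformer fails=occurs → at least one input occurs → occurs.
UPS chain lost [OR]: Automatic transfer switch degraded=occurs, Fuel pump offline=not, Upper battery string is down=occurs → at least one input occurs → occurs.
Generator path fails [OR]: Breaker is out=not, UPS chain lost=occurs → at least one input occurs → occurs.
Distribution tier down [OR]: Auxiliary UPS module trips=occurs, Standby static switch 2 lost=not → at least one input occurs → occurs.
Bus A 2 down [AND]: Bus B unavailable=not, Utility feed fails=occurs, Generator path fails=occurs, Distribution tier down=occurs → not all inputs occur → does not occur.
Bus B 2 fails [OR]: Rectifier 2 malfunctions=occurs, PDU 2 is inoperative=not → at least one input occurs → occurs.
Utility feed 2 inoperative [AND]: Bus B 2 fails=occurs, Diesel generator 2 stuck=occurs, Utility transformer 2 failed=not → not all inputs occur → does not occur.
Data center power outage [OR]: Bus A 2 down=not, Utility feed 2 inoperative=not, B breaker 2 offline=not → no input occurs → does not occur.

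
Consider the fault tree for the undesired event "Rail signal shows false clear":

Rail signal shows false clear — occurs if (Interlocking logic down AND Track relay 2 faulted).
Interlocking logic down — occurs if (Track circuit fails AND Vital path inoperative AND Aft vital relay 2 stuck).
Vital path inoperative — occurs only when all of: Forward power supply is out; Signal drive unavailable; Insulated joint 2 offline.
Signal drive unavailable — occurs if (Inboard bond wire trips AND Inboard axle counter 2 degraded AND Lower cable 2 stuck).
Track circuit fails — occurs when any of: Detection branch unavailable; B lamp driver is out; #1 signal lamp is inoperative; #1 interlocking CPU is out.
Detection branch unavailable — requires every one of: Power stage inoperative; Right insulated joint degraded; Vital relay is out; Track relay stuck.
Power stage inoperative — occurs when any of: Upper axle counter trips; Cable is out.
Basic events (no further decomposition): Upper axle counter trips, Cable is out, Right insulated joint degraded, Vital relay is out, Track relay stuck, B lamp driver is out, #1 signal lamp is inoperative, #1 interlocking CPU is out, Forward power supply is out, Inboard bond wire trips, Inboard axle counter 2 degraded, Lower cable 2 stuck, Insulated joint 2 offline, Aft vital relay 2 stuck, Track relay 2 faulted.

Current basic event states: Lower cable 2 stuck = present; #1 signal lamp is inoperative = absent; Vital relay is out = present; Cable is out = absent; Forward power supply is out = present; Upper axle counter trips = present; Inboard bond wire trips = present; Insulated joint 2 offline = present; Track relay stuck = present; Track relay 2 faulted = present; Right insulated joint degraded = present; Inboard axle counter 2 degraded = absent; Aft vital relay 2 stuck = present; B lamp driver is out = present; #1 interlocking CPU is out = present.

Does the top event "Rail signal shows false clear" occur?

No

Power stage inoperative [OR]: Upper axle counter trips=occurs, Cable is out=not → at least one input occurs → occurs.
Detection branch unavailable [AND]: Power stage inoperative=occurs, Right insulated joint degraded=occurs, Vital relay is out=occurs, Track relay stuck=occurs → all inputs occur → occurs.
Track circuit fails [OR]: Detection branch unavailable=occurs, B lamp driver is out=occurs, #1 signal lamp is inoperative=not, #1 interlocking CPU is out=occurs → at least one input occurs → occurs.
Signal drive unavailable [AND]: Inboard bond wire trips=occurs, Inboard axle counter 2 degraded=not, Lower cable 2 stuck=occurs → not all inputs occur → does not occur.
Vital path inoperative [AND]: Forward power supply is out=occurs, Signal drive unavailable=not, Insulated joint 2 offline=occurs → not all inputs occur → does not occur.
Interlocking logic down [AND]: Track circuit fails=occurs, Vital path inoperative=not, Aft vital relay 2 stuck=occurs → not all inputs occur → does not occur.
Rail signal shows false clear [AND]: Interlocking logic down=not, Track relay 2 faulted=occurs → not all inputs occur → does not occur.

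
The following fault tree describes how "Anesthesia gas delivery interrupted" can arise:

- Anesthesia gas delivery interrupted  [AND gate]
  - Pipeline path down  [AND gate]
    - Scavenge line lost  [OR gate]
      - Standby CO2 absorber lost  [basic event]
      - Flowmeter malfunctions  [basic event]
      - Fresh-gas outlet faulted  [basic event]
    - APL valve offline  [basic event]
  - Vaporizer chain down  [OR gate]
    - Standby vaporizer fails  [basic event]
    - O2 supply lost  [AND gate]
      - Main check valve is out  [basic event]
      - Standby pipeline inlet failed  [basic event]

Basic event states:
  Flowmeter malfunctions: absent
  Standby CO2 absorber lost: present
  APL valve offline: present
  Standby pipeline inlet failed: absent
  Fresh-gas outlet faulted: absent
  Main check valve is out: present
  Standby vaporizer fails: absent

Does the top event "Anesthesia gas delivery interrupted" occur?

No

Scavenge line lost [OR]: Standby CO2 absorber lost=occurs, Flowmeter malfunctions=not, Fresh-gas outlet faulted=not → at least one input occurs → occurs.
Pipeline path down [AND]: Scavenge line lost=occurs, APL valve offline=occurs → all inputs occur → occurs.
O2 supply lost [AND]: Main check valve is out=occurs, Standby pipeline inlet failed=not → not all inputs occur → does not occur.
Vaporizer chain down [OR]: Standby vaporizer fails=not, O2 supply lost=not → no input occurs → does not occur.
Anesthesia gas delivery interrupted [AND]: Pipeline path down=occurs, Vaporizer chain down=not → not all inputs occur → does not occur.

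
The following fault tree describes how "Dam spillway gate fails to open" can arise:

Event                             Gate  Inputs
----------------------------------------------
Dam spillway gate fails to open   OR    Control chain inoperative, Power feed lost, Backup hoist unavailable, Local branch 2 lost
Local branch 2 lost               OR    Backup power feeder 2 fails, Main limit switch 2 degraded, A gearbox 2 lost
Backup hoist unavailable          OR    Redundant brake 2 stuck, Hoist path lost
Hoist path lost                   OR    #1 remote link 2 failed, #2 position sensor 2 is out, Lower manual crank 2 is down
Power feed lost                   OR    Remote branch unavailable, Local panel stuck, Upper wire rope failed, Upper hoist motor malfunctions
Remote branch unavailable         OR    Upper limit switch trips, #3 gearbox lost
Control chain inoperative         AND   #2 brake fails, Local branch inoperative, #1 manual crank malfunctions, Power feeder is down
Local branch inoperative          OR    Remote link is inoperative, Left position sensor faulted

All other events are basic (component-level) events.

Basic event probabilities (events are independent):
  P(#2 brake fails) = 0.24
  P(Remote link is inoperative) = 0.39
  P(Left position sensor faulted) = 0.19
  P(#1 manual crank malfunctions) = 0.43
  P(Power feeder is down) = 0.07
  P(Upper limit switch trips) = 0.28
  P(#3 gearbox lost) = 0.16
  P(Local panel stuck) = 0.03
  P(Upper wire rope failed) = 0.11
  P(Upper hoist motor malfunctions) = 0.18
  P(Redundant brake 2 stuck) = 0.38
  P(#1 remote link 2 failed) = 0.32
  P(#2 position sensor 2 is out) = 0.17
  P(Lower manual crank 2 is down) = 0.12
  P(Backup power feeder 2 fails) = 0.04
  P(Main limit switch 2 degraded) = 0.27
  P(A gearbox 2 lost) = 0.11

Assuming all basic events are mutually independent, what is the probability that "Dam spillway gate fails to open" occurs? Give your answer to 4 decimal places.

0.9181

P(Local branch inoperative) [OR] = 1 − (1−0.39) × (1−0.19) = 0.505900
P(Control chain inoperative) [AND] = 0.24 × 0.505900 × 0.43 × 0.07 = 0.003655
P(Remote branch unavailable) [OR] = 1 − (1−0.28) × (1−0.16) = 0.395200
P(Power feed lost) [OR] = 1 − (1−0.395200) × (1−0.03) × (1−0.11) × (1−0.18) = 0.571858
P(Hoist path lost) [OR] = 1 − (1−0.32) × (1−0.17) × (1−0.12) = 0.503328
P(Backup hoist unavailable) [OR] = 1 − (1−0.38) × (1−0.503328) = 0.692063
P(Local branch 2 lost) [OR] = 1 − (1−0.04) × (1−0.27) × (1−0.11) = 0.376288
P(Dam spillway gate fails to open) [OR] = 1 − (1−0.003655) × (1−0.571858) × (1−0.692063) × (1−0.376288) = 0.918070
Rounded to 4 decimal places: P(Dam spillway gate fails to open) ≈ 0.9181.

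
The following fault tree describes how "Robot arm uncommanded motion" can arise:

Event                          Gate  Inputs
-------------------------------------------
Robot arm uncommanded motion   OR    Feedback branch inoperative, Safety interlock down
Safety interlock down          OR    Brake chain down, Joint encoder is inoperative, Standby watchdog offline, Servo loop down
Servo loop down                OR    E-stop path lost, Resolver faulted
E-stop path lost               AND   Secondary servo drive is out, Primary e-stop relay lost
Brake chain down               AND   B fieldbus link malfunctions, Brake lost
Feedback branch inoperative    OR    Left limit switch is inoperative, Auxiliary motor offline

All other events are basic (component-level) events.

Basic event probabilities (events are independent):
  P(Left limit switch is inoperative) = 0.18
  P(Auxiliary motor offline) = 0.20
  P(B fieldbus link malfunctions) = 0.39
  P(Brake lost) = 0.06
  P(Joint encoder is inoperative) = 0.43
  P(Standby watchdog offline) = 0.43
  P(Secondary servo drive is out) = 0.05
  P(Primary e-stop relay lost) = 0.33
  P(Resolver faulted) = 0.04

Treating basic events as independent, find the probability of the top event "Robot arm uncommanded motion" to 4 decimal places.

P(Feedback branch inoperative) [OR] = 1 − (1−0.18) × (1−0.20) = 0.344000
P(Brake chain down) [AND] = 0.39 × 0.06 = 0.023400
P(E-stop path lost) [AND] = 0.05 × 0.33 = 0.016500
P(Servo loop down) [OR] = 1 − (1−0.016500) × (1−0.04) = 0.055840
P(Safety interlock down) [OR] = 1 − (1−0.023400) × (1−0.43) × (1−0.43) × (1−0.055840) = 0.700421
P(Robot arm uncommanded motion) [OR] = 1 − (1−0.344000) × (1−0.700421) = 0.803476
Rounded to 4 decimal places: P(Robot arm uncommanded motion) ≈ 0.8035.

0.8035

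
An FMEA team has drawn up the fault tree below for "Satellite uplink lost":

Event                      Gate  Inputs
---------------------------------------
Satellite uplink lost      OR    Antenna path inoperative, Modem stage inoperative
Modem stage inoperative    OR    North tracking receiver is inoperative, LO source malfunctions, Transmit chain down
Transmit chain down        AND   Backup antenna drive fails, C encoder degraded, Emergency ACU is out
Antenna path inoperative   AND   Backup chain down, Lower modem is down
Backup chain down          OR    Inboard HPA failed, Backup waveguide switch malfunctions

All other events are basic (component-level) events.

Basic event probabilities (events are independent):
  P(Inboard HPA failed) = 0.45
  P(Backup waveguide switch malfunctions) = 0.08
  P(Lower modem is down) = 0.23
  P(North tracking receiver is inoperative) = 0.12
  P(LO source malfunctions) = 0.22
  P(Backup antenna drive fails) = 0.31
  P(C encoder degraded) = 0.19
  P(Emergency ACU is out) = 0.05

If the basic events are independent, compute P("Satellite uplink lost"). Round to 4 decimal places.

P(Backup chain down) [OR] = 1 − (1−0.45) × (1−0.08) = 0.494000
P(Antenna path inoperative) [AND] = 0.494000 × 0.23 = 0.113620
P(Transmit chain down) [AND] = 0.31 × 0.19 × 0.05 = 0.002945
P(Modem stage inoperative) [OR] = 1 − (1−0.12) × (1−0.22) × (1−0.002945) = 0.315621
P(Satellite uplink lost) [OR] = 1 − (1−0.113620) × (1−0.315621) = 0.393380
Rounded to 4 decimal places: P(Satellite uplink lost) ≈ 0.3934.

0.3934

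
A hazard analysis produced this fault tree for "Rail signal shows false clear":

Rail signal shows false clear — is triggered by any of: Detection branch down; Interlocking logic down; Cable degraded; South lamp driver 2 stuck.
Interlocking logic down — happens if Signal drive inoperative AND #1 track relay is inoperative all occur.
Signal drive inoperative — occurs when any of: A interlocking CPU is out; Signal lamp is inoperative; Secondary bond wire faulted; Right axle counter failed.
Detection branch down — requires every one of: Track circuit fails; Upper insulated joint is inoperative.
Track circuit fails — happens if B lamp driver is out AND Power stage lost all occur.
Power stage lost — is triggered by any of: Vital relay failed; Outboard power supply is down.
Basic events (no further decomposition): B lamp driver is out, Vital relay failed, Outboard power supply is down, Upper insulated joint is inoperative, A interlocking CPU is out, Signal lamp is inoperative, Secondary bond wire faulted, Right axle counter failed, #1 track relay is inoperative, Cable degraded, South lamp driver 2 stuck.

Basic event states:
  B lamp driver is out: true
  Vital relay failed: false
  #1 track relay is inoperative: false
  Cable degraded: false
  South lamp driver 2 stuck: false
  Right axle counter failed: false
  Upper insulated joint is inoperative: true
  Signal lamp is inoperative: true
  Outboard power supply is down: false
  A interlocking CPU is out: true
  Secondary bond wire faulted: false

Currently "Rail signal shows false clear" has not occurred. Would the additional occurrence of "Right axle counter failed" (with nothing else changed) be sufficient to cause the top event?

Counterfactual: set "Right axle counter failed" to occurred.
Power stage lost [OR]: Vital relay failed=not, Outboard power supply is down=not → no input occurs → does not occur.
Track circuit fails [AND]: B lamp driver is out=occurs, Power stage lost=not → not all inputs occur → does not occur.
Detection branch down [AND]: Track circuit fails=not, Upper insulated joint is inoperative=occurs → not all inputs occur → does not occur.
Signal drive inoperative [OR]: A interlocking CPU is out=occurs, Signal lamp is inoperative=occurs, Secondary bond wire faulted=not, Right axle counter failed=occurs → at least one input occurs → occurs.
Interlocking logic down [AND]: Signal drive inoperative=occurs, #1 track relay is inoperative=not → not all inputs occur → does not occur.
Rail signal shows false clear [OR]: Detection branch down=not, Interlocking logic down=not, Cable degraded=not, South lamp driver 2 stuck=not → no input occurs → does not occur.

No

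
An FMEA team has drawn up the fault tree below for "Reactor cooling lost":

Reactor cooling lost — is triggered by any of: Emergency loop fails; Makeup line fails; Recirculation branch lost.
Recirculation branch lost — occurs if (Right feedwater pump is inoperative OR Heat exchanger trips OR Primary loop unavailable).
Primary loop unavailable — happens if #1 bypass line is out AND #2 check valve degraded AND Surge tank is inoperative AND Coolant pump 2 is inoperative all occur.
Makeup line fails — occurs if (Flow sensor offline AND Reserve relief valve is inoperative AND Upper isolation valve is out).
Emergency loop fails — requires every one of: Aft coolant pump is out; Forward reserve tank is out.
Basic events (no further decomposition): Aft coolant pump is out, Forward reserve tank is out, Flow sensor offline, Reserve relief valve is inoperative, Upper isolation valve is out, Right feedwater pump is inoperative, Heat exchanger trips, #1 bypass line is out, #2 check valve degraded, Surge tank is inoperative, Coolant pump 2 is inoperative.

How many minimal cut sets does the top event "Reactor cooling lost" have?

Emergency loop fails [AND]: one cut set from each child combined → 1 × 1 = 1 cut set(s).
Makeup line fails [AND]: one cut set from each child combined → 1 × 1 × 1 = 1 cut set(s).
Primary loop unavailable [AND]: one cut set from each child combined → 1 × 1 × 1 × 1 = 1 cut set(s).
Recirculation branch lost [OR]: union of children's cut sets → 3 cut set(s).
Reactor cooling lost [OR]: union of children's cut sets → 5 cut set(s).
Minimal cut sets: {Aft coolant pump is out, Forward reserve tank is out}; {Flow sensor offline, Reserve relief valve is inoperative, Upper isolation valve is out}; {Right feedwater pump is inoperative}; {Heat exchanger trips}; {#1 bypass line is out, #2 check valve degraded, Coolant pump 2 is inoperative, Surge tank is inoperative}.

5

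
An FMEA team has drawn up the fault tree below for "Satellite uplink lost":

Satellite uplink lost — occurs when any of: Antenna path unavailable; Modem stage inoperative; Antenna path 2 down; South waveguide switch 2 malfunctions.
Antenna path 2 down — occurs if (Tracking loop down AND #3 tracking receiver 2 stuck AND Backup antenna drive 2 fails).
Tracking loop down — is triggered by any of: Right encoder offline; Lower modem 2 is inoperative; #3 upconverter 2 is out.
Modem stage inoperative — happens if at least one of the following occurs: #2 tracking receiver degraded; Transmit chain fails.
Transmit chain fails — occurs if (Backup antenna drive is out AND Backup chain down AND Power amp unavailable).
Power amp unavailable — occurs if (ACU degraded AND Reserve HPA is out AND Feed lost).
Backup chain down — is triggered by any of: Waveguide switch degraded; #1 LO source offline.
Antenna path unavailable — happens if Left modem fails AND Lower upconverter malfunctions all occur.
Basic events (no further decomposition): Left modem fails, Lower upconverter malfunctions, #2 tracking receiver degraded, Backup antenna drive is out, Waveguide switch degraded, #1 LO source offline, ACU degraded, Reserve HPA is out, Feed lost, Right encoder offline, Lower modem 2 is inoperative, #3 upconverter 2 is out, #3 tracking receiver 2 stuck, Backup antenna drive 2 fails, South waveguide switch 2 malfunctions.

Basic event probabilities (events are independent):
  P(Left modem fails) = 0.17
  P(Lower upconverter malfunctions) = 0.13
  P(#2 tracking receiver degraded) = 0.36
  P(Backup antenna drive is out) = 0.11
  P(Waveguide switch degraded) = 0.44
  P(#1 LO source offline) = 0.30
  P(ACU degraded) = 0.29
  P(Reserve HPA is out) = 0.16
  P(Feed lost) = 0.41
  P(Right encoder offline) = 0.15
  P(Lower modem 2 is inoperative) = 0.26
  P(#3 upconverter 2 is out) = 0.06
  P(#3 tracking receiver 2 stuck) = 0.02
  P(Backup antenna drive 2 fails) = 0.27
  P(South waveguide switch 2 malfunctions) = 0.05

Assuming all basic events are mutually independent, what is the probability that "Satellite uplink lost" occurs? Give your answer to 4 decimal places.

P(Antenna path unavailable) [AND] = 0.17 × 0.13 = 0.022100
P(Backup chain down) [OR] = 1 − (1−0.44) × (1−0.30) = 0.608000
P(Power amp unavailable) [AND] = 0.29 × 0.16 × 0.41 = 0.019024
P(Transmit chain fails) [AND] = 0.11 × 0.608000 × 0.019024 = 0.001272
P(Modem stage inoperative) [OR] = 1 − (1−0.36) × (1−0.001272) = 0.360814
P(Tracking loop down) [OR] = 1 − (1−0.15) × (1−0.26) × (1−0.06) = 0.408740
P(Antenna path 2 down) [AND] = 0.408740 × 0.02 × 0.27 = 0.002207
P(Satellite uplink lost) [OR] = 1 − (1−0.022100) × (1−0.360814) × (1−0.002207) × (1−0.05) = 0.407504
Rounded to 4 decimal places: P(Satellite uplink lost) ≈ 0.4075.

0.4075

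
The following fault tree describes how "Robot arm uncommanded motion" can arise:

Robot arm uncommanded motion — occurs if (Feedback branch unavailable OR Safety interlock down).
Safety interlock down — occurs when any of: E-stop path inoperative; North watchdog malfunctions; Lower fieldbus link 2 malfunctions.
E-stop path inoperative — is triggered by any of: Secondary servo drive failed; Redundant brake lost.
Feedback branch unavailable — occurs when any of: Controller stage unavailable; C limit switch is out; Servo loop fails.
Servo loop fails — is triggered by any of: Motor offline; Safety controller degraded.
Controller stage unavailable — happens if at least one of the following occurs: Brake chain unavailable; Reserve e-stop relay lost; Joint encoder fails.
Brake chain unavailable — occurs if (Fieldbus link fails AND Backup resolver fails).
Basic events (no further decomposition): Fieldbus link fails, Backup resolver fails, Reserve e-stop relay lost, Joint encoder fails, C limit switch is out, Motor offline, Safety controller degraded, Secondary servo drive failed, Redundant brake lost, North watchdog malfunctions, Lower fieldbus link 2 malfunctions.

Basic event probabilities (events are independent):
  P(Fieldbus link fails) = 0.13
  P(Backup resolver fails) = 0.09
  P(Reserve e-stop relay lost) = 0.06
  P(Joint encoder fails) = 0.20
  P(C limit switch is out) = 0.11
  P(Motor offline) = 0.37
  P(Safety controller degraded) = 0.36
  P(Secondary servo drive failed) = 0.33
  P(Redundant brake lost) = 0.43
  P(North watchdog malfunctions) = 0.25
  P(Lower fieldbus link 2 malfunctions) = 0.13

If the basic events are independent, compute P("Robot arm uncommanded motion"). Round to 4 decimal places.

P(Brake chain unavailable) [AND] = 0.13 × 0.09 = 0.011700
P(Controller stage unavailable) [OR] = 1 − (1−0.011700) × (1−0.06) × (1−0.20) = 0.256798
P(Servo loop fails) [OR] = 1 − (1−0.37) × (1−0.36) = 0.596800
P(Feedback branch unavailable) [OR] = 1 − (1−0.256798) × (1−0.11) × (1−0.596800) = 0.733303
P(E-stop path inoperative) [OR] = 1 − (1−0.33) × (1−0.43) = 0.618100
P(Safety interlock down) [OR] = 1 − (1−0.618100) × (1−0.25) × (1−0.13) = 0.750810
P(Robot arm uncommanded motion) [OR] = 1 − (1−0.733303) × (1−0.750810) = 0.933542
Rounded to 4 decimal places: P(Robot arm uncommanded motion) ≈ 0.9335.

0.9335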